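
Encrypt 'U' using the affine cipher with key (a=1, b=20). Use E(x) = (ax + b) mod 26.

Step 1: Convert 'U' to number: x = 20.
Step 2: E(20) = (1 * 20 + 20) mod 26 = 40 mod 26 = 14.
Step 3: Convert 14 back to letter: O.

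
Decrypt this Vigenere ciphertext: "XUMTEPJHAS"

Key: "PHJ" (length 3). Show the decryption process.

Step 1: Key 'PHJ' has length 3. Extended key: PHJPHJPHJP
Step 2: Decrypt each position:
  X(23) - P(15) = 8 = I
  U(20) - H(7) = 13 = N
  M(12) - J(9) = 3 = D
  T(19) - P(15) = 4 = E
  E(4) - H(7) = 23 = X
  P(15) - J(9) = 6 = G
  J(9) - P(15) = 20 = U
  H(7) - H(7) = 0 = A
  A(0) - J(9) = 17 = R
  S(18) - P(15) = 3 = D
Plaintext: INDEXGUARD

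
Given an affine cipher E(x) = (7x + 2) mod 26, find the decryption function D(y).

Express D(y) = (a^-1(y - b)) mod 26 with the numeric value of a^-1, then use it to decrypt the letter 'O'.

Step 1: Find a^-1, the modular inverse of 7 mod 26.
Step 2: We need 7 * a^-1 = 1 (mod 26).
Step 3: 7 * 15 = 105 = 4 * 26 + 1, so a^-1 = 15.
Step 4: D(y) = 15(y - 2) mod 26.
Step 5: Apply to 'O' (y = 14): D(14) = 15 * (14 - 2) mod 26 = 15 * 12 mod 26 = 24 -> 'Y'.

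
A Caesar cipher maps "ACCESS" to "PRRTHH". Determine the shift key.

Step 1: Compare first letters: A (position 0) -> P (position 15).
Step 2: Shift = (15 - 0) mod 26 = 15.
The shift value is 15.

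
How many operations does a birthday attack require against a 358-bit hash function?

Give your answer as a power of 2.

Step 1: The birthday paradox gives collision probability ~50% after sqrt(2^n) = 2^(n/2) hashes.
Step 2: For 358-bit output: 2^(358/2) = 2^179.
Step 3: Approximately 2^179 hash computations needed.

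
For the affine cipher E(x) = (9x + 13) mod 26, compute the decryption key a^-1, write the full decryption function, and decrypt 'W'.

Step 1: Find a^-1, the modular inverse of 9 mod 26.
Step 2: We need 9 * a^-1 = 1 (mod 26).
Step 3: 9 * 3 = 27 = 1 * 26 + 1, so a^-1 = 3.
Step 4: D(y) = 3(y - 13) mod 26.
Step 5: Apply to 'W' (y = 22): D(22) = 3 * (22 - 13) mod 26 = 3 * 9 mod 26 = 1 -> 'B'.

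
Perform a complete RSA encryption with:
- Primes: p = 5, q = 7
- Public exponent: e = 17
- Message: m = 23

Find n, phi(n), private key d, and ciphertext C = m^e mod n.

Step 1: n = 5 * 7 = 35.
Step 2: phi(n) = (5-1)(7-1) = 4 * 6 = 24.
Step 3: Find d = 17^(-1) mod 24 = 17.
  Verify: 17 * 17 = 289 = 1 (mod 24).
Step 4: C = 23^17 mod 35 = 18.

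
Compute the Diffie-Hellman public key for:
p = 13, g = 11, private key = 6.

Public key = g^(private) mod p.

Step 1: A = g^a mod p = 11^6 mod 13.
  11^1 mod 13 = 11
  11^2 mod 13 = (11 * 11) mod 13 = 4
  11^3 mod 13 = (4 * 11) mod 13 = 5
  11^4 mod 13 = (5 * 11) mod 13 = 3
  11^5 mod 13 = (3 * 11) mod 13 = 7
  11^6 mod 13 = (7 * 11) mod 13 = 12
Result: A = 12.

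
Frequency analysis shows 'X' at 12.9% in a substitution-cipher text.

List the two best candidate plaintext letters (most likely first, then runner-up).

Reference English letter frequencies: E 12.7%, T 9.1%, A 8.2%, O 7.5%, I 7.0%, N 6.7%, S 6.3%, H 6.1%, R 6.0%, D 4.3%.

Step 1: Observed frequency of 'X' is 12.9%.
Step 2: Compute distances to each reference frequency and sort:
  E (12.7%): difference = 0.2% <-- BEST
  T (9.1%): difference = 3.8% <-- RUNNER-UP
  A (8.2%): difference = 4.7%
  O (7.5%): difference = 5.4%
  I (7.0%): difference = 5.9%
Step 3: Most likely is 'E' (12.7%, diff 0.2%); second most likely is 'T' (9.1%, diff 3.8%).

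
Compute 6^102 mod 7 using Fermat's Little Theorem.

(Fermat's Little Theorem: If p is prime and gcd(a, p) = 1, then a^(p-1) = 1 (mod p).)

Step 1: Since 7 is prime, by Fermat's Little Theorem: 6^6 = 1 (mod 7).
Step 2: Reduce exponent: 102 mod 6 = 0.
Step 3: So 6^102 = 6^0 (mod 7).
Step 4: 6^0 mod 7 = 1.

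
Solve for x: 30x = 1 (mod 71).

Step 1: We need x such that 30 * x = 1 (mod 71).
Step 2: Using the extended Euclidean algorithm or trial:
  30 * 45 = 1350 = 19 * 71 + 1.
Step 3: Since 1350 mod 71 = 1, the inverse is x = 45.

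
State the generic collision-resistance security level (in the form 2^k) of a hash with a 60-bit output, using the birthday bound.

Step 1: The birthday paradox gives collision probability ~50% after sqrt(2^n) = 2^(n/2) hashes.
Step 2: For 60-bit output: 2^(60/2) = 2^30.
Step 3: Approximately 2^30 hash computations needed.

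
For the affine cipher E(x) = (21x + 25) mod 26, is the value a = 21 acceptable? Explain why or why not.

Step 1: Compute gcd(21, 26).
Step 2: gcd(21, 26) = 1.
Since gcd = 1, 21 is coprime with 26, so it is a valid key.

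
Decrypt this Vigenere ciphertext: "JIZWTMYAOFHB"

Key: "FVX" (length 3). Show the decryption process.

Step 1: Key 'FVX' has length 3. Extended key: FVXFVXFVXFVX
Step 2: Decrypt each position:
  J(9) - F(5) = 4 = E
  I(8) - V(21) = 13 = N
  Z(25) - X(23) = 2 = C
  W(22) - F(5) = 17 = R
  T(19) - V(21) = 24 = Y
  M(12) - X(23) = 15 = P
  Y(24) - F(5) = 19 = T
  A(0) - V(21) = 5 = F
  O(14) - X(23) = 17 = R
  F(5) - F(5) = 0 = A
  H(7) - V(21) = 12 = M
  B(1) - X(23) = 4 = E
Plaintext: ENCRYPTFRAME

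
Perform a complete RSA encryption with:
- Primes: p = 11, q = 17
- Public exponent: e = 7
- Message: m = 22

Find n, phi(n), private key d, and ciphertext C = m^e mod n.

Step 1: n = 11 * 17 = 187.
Step 2: phi(n) = (11-1)(17-1) = 10 * 16 = 160.
Step 3: Find d = 7^(-1) mod 160 = 23.
  Verify: 7 * 23 = 161 = 1 (mod 160).
Step 4: C = 22^7 mod 187 = 44.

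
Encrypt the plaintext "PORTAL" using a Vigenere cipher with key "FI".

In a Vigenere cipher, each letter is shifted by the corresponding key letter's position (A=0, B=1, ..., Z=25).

Step 1: Repeat key to match plaintext length:
  Plaintext: PORTAL
  Key:       FIFIFI
Step 2: Encrypt each letter:
  P(15) + F(5) = (15+5) mod 26 = 20 = U
  O(14) + I(8) = (14+8) mod 26 = 22 = W
  R(17) + F(5) = (17+5) mod 26 = 22 = W
  T(19) + I(8) = (19+8) mod 26 = 1 = B
  A(0) + F(5) = (0+5) mod 26 = 5 = F
  L(11) + I(8) = (11+8) mod 26 = 19 = T
Ciphertext: UWWBFT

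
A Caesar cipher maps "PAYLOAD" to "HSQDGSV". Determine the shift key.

Step 1: Compare first letters: P (position 15) -> H (position 7).
Step 2: Shift = (7 - 15) mod 26 = 18.
The shift value is 18.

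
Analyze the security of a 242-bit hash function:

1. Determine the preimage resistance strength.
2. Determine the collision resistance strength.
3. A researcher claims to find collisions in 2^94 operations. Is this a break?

Step 1: Preimage resistance requires brute-force of 2^242 operations.
Step 2: Collision resistance (birthday bound) = 2^(242/2) = 2^121.
Step 3: The claimed attack costs 2^94 operations.
Step 4: Since 2^94 < 2^121, the claimed attack beats the generic birthday bound, so collision resistance is broken.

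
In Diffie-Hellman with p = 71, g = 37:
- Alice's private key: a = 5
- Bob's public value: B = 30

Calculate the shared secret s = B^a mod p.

Step 1: s = B^a mod p = 30^5 mod 71.
  30^1 mod 71 = 30
  30^2 mod 71 = (30 * 30) mod 71 = 48
  30^3 mod 71 = (48 * 30) mod 71 = 20
  30^4 mod 71 = (20 * 30) mod 71 = 32
  30^5 mod 71 = (32 * 30) mod 71 = 37
Result: shared secret = 37.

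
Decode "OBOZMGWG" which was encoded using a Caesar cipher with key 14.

Step 1: Reverse the shift by subtracting 14 from each letter position.
  O (position 14) -> position (14-14) mod 26 = 0 -> A
  B (position 1) -> position (1-14) mod 26 = 13 -> N
  O (position 14) -> position (14-14) mod 26 = 0 -> A
  Z (position 25) -> position (25-14) mod 26 = 11 -> L
  M (position 12) -> position (12-14) mod 26 = 24 -> Y
  G (position 6) -> position (6-14) mod 26 = 18 -> S
  W (position 22) -> position (22-14) mod 26 = 8 -> I
  G (position 6) -> position (6-14) mod 26 = 18 -> S
Decrypted message: ANALYSIS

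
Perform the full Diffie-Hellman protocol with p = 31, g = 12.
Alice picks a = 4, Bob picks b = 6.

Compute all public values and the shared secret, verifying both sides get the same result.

Step 1: A = g^a mod p = 12^4 mod 31 = 28.
Step 2: B = g^b mod p = 12^6 mod 31 = 2.
Step 3: Alice computes s = B^a mod p = 2^4 mod 31 = 16.
Step 4: Bob computes s = A^b mod p = 28^6 mod 31 = 16.
Both sides agree: shared secret = 16.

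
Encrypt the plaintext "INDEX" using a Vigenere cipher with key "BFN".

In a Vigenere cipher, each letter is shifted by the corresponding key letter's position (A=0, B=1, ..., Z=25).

Step 1: Repeat key to match plaintext length:
  Plaintext: INDEX
  Key:       BFNBF
Step 2: Encrypt each letter:
  I(8) + B(1) = (8+1) mod 26 = 9 = J
  N(13) + F(5) = (13+5) mod 26 = 18 = S
  D(3) + N(13) = (3+13) mod 26 = 16 = Q
  E(4) + B(1) = (4+1) mod 26 = 5 = F
  X(23) + F(5) = (23+5) mod 26 = 2 = C
Ciphertext: JSQFC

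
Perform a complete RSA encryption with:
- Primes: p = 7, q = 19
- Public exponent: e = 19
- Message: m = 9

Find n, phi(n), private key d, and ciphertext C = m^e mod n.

Step 1: n = 7 * 19 = 133.
Step 2: phi(n) = (7-1)(19-1) = 6 * 18 = 108.
Step 3: Find d = 19^(-1) mod 108 = 91.
  Verify: 19 * 91 = 1729 = 1 (mod 108).
Step 4: C = 9^19 mod 133 = 9.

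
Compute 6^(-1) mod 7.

Step 1: We need x such that 6 * x = 1 (mod 7).
Step 2: Using the extended Euclidean algorithm or trial:
  6 * 6 = 36 = 5 * 7 + 1.
Step 3: Since 36 mod 7 = 1, the inverse is x = 6.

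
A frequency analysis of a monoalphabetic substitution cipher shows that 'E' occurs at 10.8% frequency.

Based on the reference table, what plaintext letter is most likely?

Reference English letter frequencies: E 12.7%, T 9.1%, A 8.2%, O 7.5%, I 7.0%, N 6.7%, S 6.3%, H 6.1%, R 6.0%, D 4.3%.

Step 1: The observed frequency is 10.8%.
Step 2: Compare with English frequencies:
  E: 12.7% (difference: 1.9%)
  T: 9.1% (difference: 1.7%) <-- closest
  A: 8.2% (difference: 2.6%)
  O: 7.5% (difference: 3.3%)
  I: 7.0% (difference: 3.8%)
  N: 6.7% (difference: 4.1%)
  S: 6.3% (difference: 4.5%)
  H: 6.1% (difference: 4.7%)
  R: 6.0% (difference: 4.8%)
  D: 4.3% (difference: 6.5%)
Step 3: 'E' most likely represents 'T' (frequency 9.1%).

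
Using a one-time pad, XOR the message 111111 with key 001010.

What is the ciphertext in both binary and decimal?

Step 1: Write out the XOR operation bit by bit:
  Message: 111111
  Key:     001010
  XOR:     110101
Step 2: Convert to decimal: 110101 = 53.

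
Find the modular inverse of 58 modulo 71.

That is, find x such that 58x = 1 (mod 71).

Step 1: We need x such that 58 * x = 1 (mod 71).
Step 2: Using the extended Euclidean algorithm or trial:
  58 * 60 = 3480 = 49 * 71 + 1.
Step 3: Since 3480 mod 71 = 1, the inverse is x = 60.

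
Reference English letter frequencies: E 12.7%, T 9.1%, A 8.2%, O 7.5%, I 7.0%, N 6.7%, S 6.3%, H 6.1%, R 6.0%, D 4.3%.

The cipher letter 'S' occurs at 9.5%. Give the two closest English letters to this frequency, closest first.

Step 1: Observed frequency of 'S' is 9.5%.
Step 2: Compute distances to each reference frequency and sort:
  T (9.1%): difference = 0.4% <-- BEST
  A (8.2%): difference = 1.3% <-- RUNNER-UP
  O (7.5%): difference = 2.0%
  I (7.0%): difference = 2.5%
  N (6.7%): difference = 2.8%
Step 3: Most likely is 'T' (9.1%, diff 0.4%); second most likely is 'A' (8.2%, diff 1.3%).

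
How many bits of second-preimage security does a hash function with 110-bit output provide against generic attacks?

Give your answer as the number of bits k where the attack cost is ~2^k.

Step 1: The hash has a 110-bit output.
Step 2: Second-preimage resistance means: given a specific input x, it should be infeasible to find a different y with h(y) = h(x).
With a 110-bit output, a generic search for a second preimage costs about 2^110 evaluations (each trial matches the fixed target with probability 2^-110).
Step 3: Security level = 110 bits.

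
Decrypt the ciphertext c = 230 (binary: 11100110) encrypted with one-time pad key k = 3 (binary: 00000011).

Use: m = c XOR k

Step 1: XOR ciphertext with key:
  Ciphertext: 11100110
  Key:        00000011
  XOR:        11100101
Step 2: Plaintext = 11100101 = 229 in decimal.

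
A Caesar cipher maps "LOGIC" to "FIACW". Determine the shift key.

Step 1: Compare first letters: L (position 11) -> F (position 5).
Step 2: Shift = (5 - 11) mod 26 = 20.
The shift value is 20.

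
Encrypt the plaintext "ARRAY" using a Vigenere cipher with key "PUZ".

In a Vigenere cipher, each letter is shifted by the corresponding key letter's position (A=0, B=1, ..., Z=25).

Step 1: Repeat key to match plaintext length:
  Plaintext: ARRAY
  Key:       PUZPU
Step 2: Encrypt each letter:
  A(0) + P(15) = (0+15) mod 26 = 15 = P
  R(17) + U(20) = (17+20) mod 26 = 11 = L
  R(17) + Z(25) = (17+25) mod 26 = 16 = Q
  A(0) + P(15) = (0+15) mod 26 = 15 = P
  Y(24) + U(20) = (24+20) mod 26 = 18 = S
Ciphertext: PLQPS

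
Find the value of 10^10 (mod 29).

Step 1: Compute 10^10 mod 29 step by step, reducing modulo 29 at each step.
  10^1 mod 29 = 10
  10^2 mod 29 = (10 * 10) mod 29 = 13
  10^3 mod 29 = (13 * 10) mod 29 = 14
  10^4 mod 29 = (14 * 10) mod 29 = 24
  10^5 mod 29 = (24 * 10) mod 29 = 8
  10^6 mod 29 = (8 * 10) mod 29 = 22
  10^7 mod 29 = (22 * 10) mod 29 = 17
  10^8 mod 29 = (17 * 10) mod 29 = 25
  10^9 mod 29 = (25 * 10) mod 29 = 18
  10^10 mod 29 = (18 * 10) mod 29 = 6
Step 2: Result = 6.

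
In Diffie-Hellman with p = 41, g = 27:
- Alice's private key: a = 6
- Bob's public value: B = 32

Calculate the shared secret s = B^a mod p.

Step 1: s = B^a mod p = 32^6 mod 41.
  32^1 mod 41 = 32
  32^2 mod 41 = (32 * 32) mod 41 = 40
  32^3 mod 41 = (40 * 32) mod 41 = 9
  32^4 mod 41 = (9 * 32) mod 41 = 1
  32^5 mod 41 = (1 * 32) mod 41 = 32
  32^6 mod 41 = (32 * 32) mod 41 = 40
Result: shared secret = 40.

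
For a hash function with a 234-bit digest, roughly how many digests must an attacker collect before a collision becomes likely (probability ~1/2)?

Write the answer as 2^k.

Step 1: The birthday paradox gives collision probability ~50% after sqrt(2^n) = 2^(n/2) hashes.
Step 2: For 234-bit output: 2^(234/2) = 2^117.
Step 3: Approximately 2^117 hash computations needed.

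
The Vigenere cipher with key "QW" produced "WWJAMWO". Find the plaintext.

Step 1: Extend key: QWQWQWQ
Step 2: Decrypt each letter (c - k) mod 26:
  W(22) - Q(16) = (22-16) mod 26 = 6 = G
  W(22) - W(22) = (22-22) mod 26 = 0 = A
  J(9) - Q(16) = (9-16) mod 26 = 19 = T
  A(0) - W(22) = (0-22) mod 26 = 4 = E
  M(12) - Q(16) = (12-16) mod 26 = 22 = W
  W(22) - W(22) = (22-22) mod 26 = 0 = A
  O(14) - Q(16) = (14-16) mod 26 = 24 = Y
Plaintext: GATEWAY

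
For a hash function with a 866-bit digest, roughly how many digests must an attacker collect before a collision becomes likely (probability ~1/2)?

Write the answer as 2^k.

Step 1: The birthday paradox gives collision probability ~50% after sqrt(2^n) = 2^(n/2) hashes.
Step 2: For 866-bit output: 2^(866/2) = 2^433.
Step 3: Approximately 2^433 hash computations needed.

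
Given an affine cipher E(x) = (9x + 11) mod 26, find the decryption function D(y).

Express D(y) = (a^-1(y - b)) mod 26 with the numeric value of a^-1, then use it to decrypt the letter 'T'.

Step 1: Find a^-1, the modular inverse of 9 mod 26.
Step 2: We need 9 * a^-1 = 1 (mod 26).
Step 3: 9 * 3 = 27 = 1 * 26 + 1, so a^-1 = 3.
Step 4: D(y) = 3(y - 11) mod 26.
Step 5: Apply to 'T' (y = 19): D(19) = 3 * (19 - 11) mod 26 = 3 * 8 mod 26 = 24 -> 'Y'.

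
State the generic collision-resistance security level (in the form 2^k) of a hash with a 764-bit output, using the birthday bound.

Step 1: The birthday paradox gives collision probability ~50% after sqrt(2^n) = 2^(n/2) hashes.
Step 2: For 764-bit output: 2^(764/2) = 2^382.
Step 3: Approximately 2^382 hash computations needed.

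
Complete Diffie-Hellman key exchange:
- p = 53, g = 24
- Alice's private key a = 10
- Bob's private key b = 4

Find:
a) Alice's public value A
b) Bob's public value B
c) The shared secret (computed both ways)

Step 1: A = g^a mod p = 24^10 mod 53 = 47.
Step 2: B = g^b mod p = 24^4 mod 53 = 49.
Step 3: Alice computes s = B^a mod p = 49^10 mod 53 = 24.
Step 4: Bob computes s = A^b mod p = 47^4 mod 53 = 24.
Both sides agree: shared secret = 24.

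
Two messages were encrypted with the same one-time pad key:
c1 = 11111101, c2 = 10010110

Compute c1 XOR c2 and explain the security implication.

Step 1: c1 XOR c2 = (m1 XOR k) XOR (m2 XOR k).
Step 2: By XOR associativity/commutativity: = m1 XOR m2 XOR k XOR k = m1 XOR m2.
Step 3: 11111101 XOR 10010110 = 01101011 = 107.
Step 4: The key cancels out! An attacker learns m1 XOR m2 = 107, revealing the relationship between plaintexts.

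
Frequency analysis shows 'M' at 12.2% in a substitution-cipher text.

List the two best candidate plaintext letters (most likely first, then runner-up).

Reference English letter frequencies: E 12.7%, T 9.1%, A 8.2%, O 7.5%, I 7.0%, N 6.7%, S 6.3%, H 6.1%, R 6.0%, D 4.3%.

Step 1: Observed frequency of 'M' is 12.2%.
Step 2: Compute distances to each reference frequency and sort:
  E (12.7%): difference = 0.5% <-- BEST
  T (9.1%): difference = 3.1% <-- RUNNER-UP
  A (8.2%): difference = 4.0%
  O (7.5%): difference = 4.7%
  I (7.0%): difference = 5.2%
Step 3: Most likely is 'E' (12.7%, diff 0.5%); second most likely is 'T' (9.1%, diff 3.1%).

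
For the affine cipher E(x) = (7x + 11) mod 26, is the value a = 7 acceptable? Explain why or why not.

Step 1: Compute gcd(7, 26).
Step 2: gcd(7, 26) = 1.
Since gcd = 1, 7 is coprime with 26, so it is a valid key.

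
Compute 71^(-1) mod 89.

Step 1: We need x such that 71 * x = 1 (mod 89).
Step 2: Using the extended Euclidean algorithm or trial:
  71 * 84 = 5964 = 67 * 89 + 1.
Step 3: Since 5964 mod 89 = 1, the inverse is x = 84.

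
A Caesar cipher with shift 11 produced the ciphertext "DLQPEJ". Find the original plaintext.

Step 1: Reverse the shift by subtracting 11 from each letter position.
  D (position 3) -> position (3-11) mod 26 = 18 -> S
  L (position 11) -> position (11-11) mod 26 = 0 -> A
  Q (position 16) -> position (16-11) mod 26 = 5 -> F
  P (position 15) -> position (15-11) mod 26 = 4 -> E
  E (position 4) -> position (4-11) mod 26 = 19 -> T
  J (position 9) -> position (9-11) mod 26 = 24 -> Y
Decrypted message: SAFETY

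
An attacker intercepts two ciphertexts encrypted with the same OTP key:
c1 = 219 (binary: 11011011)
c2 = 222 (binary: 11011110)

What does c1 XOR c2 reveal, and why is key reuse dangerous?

Step 1: c1 XOR c2 = (m1 XOR k) XOR (m2 XOR k).
Step 2: By XOR associativity/commutativity: = m1 XOR m2 XOR k XOR k = m1 XOR m2.
Step 3: 11011011 XOR 11011110 = 00000101 = 5.
Step 4: The key cancels out! An attacker learns m1 XOR m2 = 5, revealing the relationship between plaintexts.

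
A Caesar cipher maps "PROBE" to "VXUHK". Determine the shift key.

Step 1: Compare first letters: P (position 15) -> V (position 21).
Step 2: Shift = (21 - 15) mod 26 = 6.
The shift value is 6.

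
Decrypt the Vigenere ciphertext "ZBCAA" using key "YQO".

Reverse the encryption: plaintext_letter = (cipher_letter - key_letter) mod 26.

Step 1: Extend key: YQOYQ
Step 2: Decrypt each letter (c - k) mod 26:
  Z(25) - Y(24) = (25-24) mod 26 = 1 = B
  B(1) - Q(16) = (1-16) mod 26 = 11 = L
  C(2) - O(14) = (2-14) mod 26 = 14 = O
  A(0) - Y(24) = (0-24) mod 26 = 2 = C
  A(0) - Q(16) = (0-16) mod 26 = 10 = K
Plaintext: BLOCK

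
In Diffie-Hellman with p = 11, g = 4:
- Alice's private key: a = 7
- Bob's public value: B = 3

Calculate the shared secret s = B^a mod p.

Step 1: s = B^a mod p = 3^7 mod 11.
  3^1 mod 11 = 3
  3^2 mod 11 = (3 * 3) mod 11 = 9
  3^3 mod 11 = (9 * 3) mod 11 = 5
  3^4 mod 11 = (5 * 3) mod 11 = 4
  3^5 mod 11 = (4 * 3) mod 11 = 1
  3^6 mod 11 = (1 * 3) mod 11 = 3
  3^7 mod 11 = (3 * 3) mod 11 = 9
Result: shared secret = 9.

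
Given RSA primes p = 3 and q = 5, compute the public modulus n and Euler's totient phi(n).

Step 1: n = p * q = 3 * 5 = 15.
Step 2: phi(n) = (p-1)(q-1) = 2 * 4 = 8.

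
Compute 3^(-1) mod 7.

Step 1: We need x such that 3 * x = 1 (mod 7).
Step 2: Using the extended Euclidean algorithm or trial:
  3 * 5 = 15 = 2 * 7 + 1.
Step 3: Since 15 mod 7 = 1, the inverse is x = 5.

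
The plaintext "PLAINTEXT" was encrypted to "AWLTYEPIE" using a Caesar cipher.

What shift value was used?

Step 1: Compare first letters: P (position 15) -> A (position 0).
Step 2: Shift = (0 - 15) mod 26 = 11.
The shift value is 11.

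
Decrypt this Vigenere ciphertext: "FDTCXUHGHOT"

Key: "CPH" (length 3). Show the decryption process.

Step 1: Key 'CPH' has length 3. Extended key: CPHCPHCPHCP
Step 2: Decrypt each position:
  F(5) - C(2) = 3 = D
  D(3) - P(15) = 14 = O
  T(19) - H(7) = 12 = M
  C(2) - C(2) = 0 = A
  X(23) - P(15) = 8 = I
  U(20) - H(7) = 13 = N
  H(7) - C(2) = 5 = F
  G(6) - P(15) = 17 = R
  H(7) - H(7) = 0 = A
  O(14) - C(2) = 12 = M
  T(19) - P(15) = 4 = E
Plaintext: DOMAINFRAME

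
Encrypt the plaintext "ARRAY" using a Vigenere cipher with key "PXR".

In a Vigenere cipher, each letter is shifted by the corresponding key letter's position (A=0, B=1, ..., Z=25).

Step 1: Repeat key to match plaintext length:
  Plaintext: ARRAY
  Key:       PXRPX
Step 2: Encrypt each letter:
  A(0) + P(15) = (0+15) mod 26 = 15 = P
  R(17) + X(23) = (17+23) mod 26 = 14 = O
  R(17) + R(17) = (17+17) mod 26 = 8 = I
  A(0) + P(15) = (0+15) mod 26 = 15 = P
  Y(24) + X(23) = (24+23) mod 26 = 21 = V
Ciphertext: POIPV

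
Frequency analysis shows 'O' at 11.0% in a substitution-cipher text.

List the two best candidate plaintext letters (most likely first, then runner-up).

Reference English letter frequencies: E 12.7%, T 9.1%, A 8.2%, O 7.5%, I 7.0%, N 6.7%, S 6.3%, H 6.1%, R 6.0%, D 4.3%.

Step 1: Observed frequency of 'O' is 11.0%.
Step 2: Compute distances to each reference frequency and sort:
  E (12.7%): difference = 1.7% <-- BEST
  T (9.1%): difference = 1.9% <-- RUNNER-UP
  A (8.2%): difference = 2.8%
  O (7.5%): difference = 3.5%
  I (7.0%): difference = 4.0%
Step 3: Most likely is 'E' (12.7%, diff 1.7%); second most likely is 'T' (9.1%, diff 1.9%).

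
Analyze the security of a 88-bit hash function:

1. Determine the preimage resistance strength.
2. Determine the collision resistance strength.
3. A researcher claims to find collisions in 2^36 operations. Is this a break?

Step 1: Preimage resistance requires brute-force of 2^88 operations.
Step 2: Collision resistance (birthday bound) = 2^(88/2) = 2^44.
Step 3: The claimed attack costs 2^36 operations.
Step 4: Since 2^36 < 2^44, the claimed attack beats the generic birthday bound, so collision resistance is broken.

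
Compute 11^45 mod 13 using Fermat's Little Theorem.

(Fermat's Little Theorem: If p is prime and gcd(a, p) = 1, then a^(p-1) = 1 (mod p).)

Step 1: Since 13 is prime, by Fermat's Little Theorem: 11^12 = 1 (mod 13).
Step 2: Reduce exponent: 45 mod 12 = 9.
Step 3: So 11^45 = 11^9 (mod 13).
Step 4: 11^9 mod 13 = 8.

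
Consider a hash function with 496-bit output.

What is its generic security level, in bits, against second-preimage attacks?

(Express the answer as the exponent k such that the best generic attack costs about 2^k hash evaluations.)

Step 1: The hash has a 496-bit output.
Step 2: Second-preimage resistance means: given a specific input x, it should be infeasible to find a different y with h(y) = h(x).
With a 496-bit output, a generic search for a second preimage costs about 2^496 evaluations (each trial matches the fixed target with probability 2^-496).
Step 3: Security level = 496 bits.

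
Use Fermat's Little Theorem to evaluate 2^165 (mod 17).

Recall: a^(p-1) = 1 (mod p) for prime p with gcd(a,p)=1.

Step 1: Since 17 is prime, by Fermat's Little Theorem: 2^16 = 1 (mod 17).
Step 2: Reduce exponent: 165 mod 16 = 5.
Step 3: So 2^165 = 2^5 (mod 17).
Step 4: 2^5 mod 17 = 15.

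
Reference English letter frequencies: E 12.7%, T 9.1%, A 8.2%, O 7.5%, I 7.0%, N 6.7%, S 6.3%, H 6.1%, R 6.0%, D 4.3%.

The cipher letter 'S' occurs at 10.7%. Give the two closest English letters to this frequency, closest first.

Step 1: Observed frequency of 'S' is 10.7%.
Step 2: Compute distances to each reference frequency and sort:
  T (9.1%): difference = 1.6% <-- BEST
  E (12.7%): difference = 2.0% <-- RUNNER-UP
  A (8.2%): difference = 2.5%
  O (7.5%): difference = 3.2%
  I (7.0%): difference = 3.7%
Step 3: Most likely is 'T' (9.1%, diff 1.6%); second most likely is 'E' (12.7%, diff 2.0%).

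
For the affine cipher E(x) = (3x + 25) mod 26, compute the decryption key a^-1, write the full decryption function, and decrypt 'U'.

Step 1: Find a^-1, the modular inverse of 3 mod 26.
Step 2: We need 3 * a^-1 = 1 (mod 26).
Step 3: 3 * 9 = 27 = 1 * 26 + 1, so a^-1 = 9.
Step 4: D(y) = 9(y - 25) mod 26.
Step 5: Apply to 'U' (y = 20): D(20) = 9 * (20 - 25) mod 26 = 9 * -5 mod 26 = 7 -> 'H'.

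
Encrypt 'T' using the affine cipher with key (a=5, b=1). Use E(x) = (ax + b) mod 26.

Step 1: Convert 'T' to number: x = 19.
Step 2: E(19) = (5 * 19 + 1) mod 26 = 96 mod 26 = 18.
Step 3: Convert 18 back to letter: S.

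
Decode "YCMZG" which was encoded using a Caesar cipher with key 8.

Step 1: Reverse the shift by subtracting 8 from each letter position.
  Y (position 24) -> position (24-8) mod 26 = 16 -> Q
  C (position 2) -> position (2-8) mod 26 = 20 -> U
  M (position 12) -> position (12-8) mod 26 = 4 -> E
  Z (position 25) -> position (25-8) mod 26 = 17 -> R
  G (position 6) -> position (6-8) mod 26 = 24 -> Y
Decrypted message: QUERY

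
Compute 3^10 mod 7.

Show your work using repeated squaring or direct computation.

Step 1: Compute 3^10 mod 7 step by step, reducing modulo 7 at each step.
  3^1 mod 7 = 3
  3^2 mod 7 = (3 * 3) mod 7 = 2
  3^3 mod 7 = (2 * 3) mod 7 = 6
  3^4 mod 7 = (6 * 3) mod 7 = 4
  3^5 mod 7 = (4 * 3) mod 7 = 5
  3^6 mod 7 = (5 * 3) mod 7 = 1
  3^7 mod 7 = (1 * 3) mod 7 = 3
  3^8 mod 7 = (3 * 3) mod 7 = 2
  3^9 mod 7 = (2 * 3) mod 7 = 6
  3^10 mod 7 = (6 * 3) mod 7 = 4
Step 2: Result = 4.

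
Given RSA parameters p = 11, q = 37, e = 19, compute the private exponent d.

Step 1: n = 11 * 37 = 407.
Step 2: phi(n) = 10 * 36 = 360.
Step 3: Find d such that 19 * d = 1 (mod 360).
Step 4: d = 19^(-1) mod 360 = 19.
Verification: 19 * 19 = 361 = 1 * 360 + 1.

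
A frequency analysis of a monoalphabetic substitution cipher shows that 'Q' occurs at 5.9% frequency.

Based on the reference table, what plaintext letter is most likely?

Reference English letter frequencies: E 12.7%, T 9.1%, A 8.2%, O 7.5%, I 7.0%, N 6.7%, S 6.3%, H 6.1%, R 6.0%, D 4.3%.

Step 1: The observed frequency is 5.9%.
Step 2: Compare with English frequencies:
  E: 12.7% (difference: 6.8%)
  T: 9.1% (difference: 3.2%)
  A: 8.2% (difference: 2.3%)
  O: 7.5% (difference: 1.6%)
  I: 7.0% (difference: 1.1%)
  N: 6.7% (difference: 0.8%)
  S: 6.3% (difference: 0.4%)
  H: 6.1% (difference: 0.2%)
  R: 6.0% (difference: 0.1%) <-- closest
  D: 4.3% (difference: 1.6%)
Step 3: 'Q' most likely represents 'R' (frequency 6.0%).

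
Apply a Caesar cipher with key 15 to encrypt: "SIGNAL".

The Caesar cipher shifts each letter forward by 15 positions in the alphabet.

Step 1: For each letter, shift forward by 15 positions (mod 26).
  S (position 18) -> position (18+15) mod 26 = 7 -> H
  I (position 8) -> position (8+15) mod 26 = 23 -> X
  G (position 6) -> position (6+15) mod 26 = 21 -> V
  N (position 13) -> position (13+15) mod 26 = 2 -> C
  A (position 0) -> position (0+15) mod 26 = 15 -> P
  L (position 11) -> position (11+15) mod 26 = 0 -> A
Result: HXVCPA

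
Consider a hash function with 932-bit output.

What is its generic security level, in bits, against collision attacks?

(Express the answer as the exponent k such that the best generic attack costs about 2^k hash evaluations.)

Step 1: The hash has a 932-bit output.
Step 2: Collision resistance means it should be infeasible to find any x != y with h(x) = h(y).
By the birthday bound, a generic collision search succeeds after about sqrt(2^932) = 2^(932/2) = 2^466 evaluations.
Step 3: Security level = 466 bits.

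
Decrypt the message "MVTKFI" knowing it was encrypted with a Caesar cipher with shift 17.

Step 1: Reverse the shift by subtracting 17 from each letter position.
  M (position 12) -> position (12-17) mod 26 = 21 -> V
  V (position 21) -> position (21-17) mod 26 = 4 -> E
  T (position 19) -> position (19-17) mod 26 = 2 -> C
  K (position 10) -> position (10-17) mod 26 = 19 -> T
  F (position 5) -> position (5-17) mod 26 = 14 -> O
  I (position 8) -> position (8-17) mod 26 = 17 -> R
Decrypted message: VECTOR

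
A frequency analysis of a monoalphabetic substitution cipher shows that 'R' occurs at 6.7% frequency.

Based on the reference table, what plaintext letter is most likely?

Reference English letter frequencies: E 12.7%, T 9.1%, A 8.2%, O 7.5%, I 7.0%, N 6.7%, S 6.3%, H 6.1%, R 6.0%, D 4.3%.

Step 1: The observed frequency is 6.7%.
Step 2: Compare with English frequencies:
  E: 12.7% (difference: 6.0%)
  T: 9.1% (difference: 2.4%)
  A: 8.2% (difference: 1.5%)
  O: 7.5% (difference: 0.8%)
  I: 7.0% (difference: 0.3%)
  N: 6.7% (difference: 0.0%) <-- closest
  S: 6.3% (difference: 0.4%)
  H: 6.1% (difference: 0.6%)
  R: 6.0% (difference: 0.7%)
  D: 4.3% (difference: 2.4%)
Step 3: 'R' most likely represents 'N' (frequency 6.7%).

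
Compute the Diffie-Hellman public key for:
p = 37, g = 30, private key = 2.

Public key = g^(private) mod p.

Step 1: A = g^a mod p = 30^2 mod 37.
  30^1 mod 37 = 30
  30^2 mod 37 = (30 * 30) mod 37 = 12
Result: A = 12.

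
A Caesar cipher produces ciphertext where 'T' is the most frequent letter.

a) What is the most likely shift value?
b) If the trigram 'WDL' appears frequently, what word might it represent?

Step 1: In English, 'E' is the most frequent letter (12.7%).
Step 2: The most frequent ciphertext letter is 'T' (position 19).
Step 3: Shift = (19 - 4) mod 26 = 15.
Step 4: Decrypt 'WDL' by shifting back 15:
  W -> H
  D -> O
  L -> W
Step 5: 'WDL' decrypts to 'HOW'.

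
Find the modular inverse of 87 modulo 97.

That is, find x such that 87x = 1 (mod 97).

Step 1: We need x such that 87 * x = 1 (mod 97).
Step 2: Using the extended Euclidean algorithm or trial:
  87 * 29 = 2523 = 26 * 97 + 1.
Step 3: Since 2523 mod 97 = 1, the inverse is x = 29.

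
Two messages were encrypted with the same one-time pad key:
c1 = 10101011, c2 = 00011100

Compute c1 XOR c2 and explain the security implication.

Step 1: c1 XOR c2 = (m1 XOR k) XOR (m2 XOR k).
Step 2: By XOR associativity/commutativity: = m1 XOR m2 XOR k XOR k = m1 XOR m2.
Step 3: 10101011 XOR 00011100 = 10110111 = 183.
Step 4: The key cancels out! An attacker learns m1 XOR m2 = 183, revealing the relationship between plaintexts.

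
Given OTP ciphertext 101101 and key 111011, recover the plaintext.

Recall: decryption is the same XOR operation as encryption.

Step 1: XOR ciphertext with key:
  Ciphertext: 101101
  Key:        111011
  XOR:        010110
Step 2: Plaintext = 010110 = 22 in decimal.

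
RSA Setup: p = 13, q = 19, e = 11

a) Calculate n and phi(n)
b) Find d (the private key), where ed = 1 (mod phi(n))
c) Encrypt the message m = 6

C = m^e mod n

Step 1: n = 13 * 19 = 247.
Step 2: phi(n) = (13-1)(19-1) = 12 * 18 = 216.
Step 3: Find d = 11^(-1) mod 216 = 59.
  Verify: 11 * 59 = 649 = 1 (mod 216).
Step 4: C = 6^11 mod 247 = 245.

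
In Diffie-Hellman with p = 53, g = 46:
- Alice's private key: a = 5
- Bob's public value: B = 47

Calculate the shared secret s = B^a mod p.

Step 1: s = B^a mod p = 47^5 mod 53.
  47^1 mod 53 = 47
  47^2 mod 53 = (47 * 47) mod 53 = 36
  47^3 mod 53 = (36 * 47) mod 53 = 49
  47^4 mod 53 = (49 * 47) mod 53 = 24
  47^5 mod 53 = (24 * 47) mod 53 = 15
Result: shared secret = 15.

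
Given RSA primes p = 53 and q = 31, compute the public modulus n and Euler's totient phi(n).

Step 1: n = p * q = 53 * 31 = 1643.
Step 2: phi(n) = (p-1)(q-1) = 52 * 30 = 1560.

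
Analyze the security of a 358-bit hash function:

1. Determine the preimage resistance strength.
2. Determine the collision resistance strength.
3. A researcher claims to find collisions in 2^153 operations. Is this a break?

Step 1: Preimage resistance requires brute-force of 2^358 operations.
Step 2: Collision resistance (birthday bound) = 2^(358/2) = 2^179.
Step 3: The claimed attack costs 2^153 operations.
Step 4: Since 2^153 < 2^179, the claimed attack beats the generic birthday bound, so collision resistance is broken.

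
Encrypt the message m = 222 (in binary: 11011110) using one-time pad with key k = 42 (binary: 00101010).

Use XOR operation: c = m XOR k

Step 1: Write out the XOR operation bit by bit:
  Message: 11011110
  Key:     00101010
  XOR:     11110100
Step 2: Convert to decimal: 11110100 = 244.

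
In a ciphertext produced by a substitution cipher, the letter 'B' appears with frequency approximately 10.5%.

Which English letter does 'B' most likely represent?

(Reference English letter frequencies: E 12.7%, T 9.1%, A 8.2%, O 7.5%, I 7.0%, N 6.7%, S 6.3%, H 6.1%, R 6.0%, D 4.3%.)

Step 1: The observed frequency is 10.5%.
Step 2: Compare with English frequencies:
  E: 12.7% (difference: 2.2%)
  T: 9.1% (difference: 1.4%) <-- closest
  A: 8.2% (difference: 2.3%)
  O: 7.5% (difference: 3.0%)
  I: 7.0% (difference: 3.5%)
  N: 6.7% (difference: 3.8%)
  S: 6.3% (difference: 4.2%)
  H: 6.1% (difference: 4.4%)
  R: 6.0% (difference: 4.5%)
  D: 4.3% (difference: 6.2%)
Step 3: 'B' most likely represents 'T' (frequency 9.1%).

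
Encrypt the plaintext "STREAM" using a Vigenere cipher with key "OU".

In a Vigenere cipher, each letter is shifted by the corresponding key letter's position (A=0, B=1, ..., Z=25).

Step 1: Repeat key to match plaintext length:
  Plaintext: STREAM
  Key:       OUOUOU
Step 2: Encrypt each letter:
  S(18) + O(14) = (18+14) mod 26 = 6 = G
  T(19) + U(20) = (19+20) mod 26 = 13 = N
  R(17) + O(14) = (17+14) mod 26 = 5 = F
  E(4) + U(20) = (4+20) mod 26 = 24 = Y
  A(0) + O(14) = (0+14) mod 26 = 14 = O
  M(12) + U(20) = (12+20) mod 26 = 6 = G
Ciphertext: GNFYOG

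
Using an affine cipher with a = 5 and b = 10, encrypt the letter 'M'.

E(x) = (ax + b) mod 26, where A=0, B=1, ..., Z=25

Step 1: Convert 'M' to number: x = 12.
Step 2: E(12) = (5 * 12 + 10) mod 26 = 70 mod 26 = 18.
Step 3: Convert 18 back to letter: S.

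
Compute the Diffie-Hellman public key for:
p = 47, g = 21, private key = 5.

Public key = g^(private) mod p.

Step 1: A = g^a mod p = 21^5 mod 47.
  21^1 mod 47 = 21
  21^2 mod 47 = (21 * 21) mod 47 = 18
  21^3 mod 47 = (18 * 21) mod 47 = 2
  21^4 mod 47 = (2 * 21) mod 47 = 42
  21^5 mod 47 = (42 * 21) mod 47 = 36
Result: A = 36.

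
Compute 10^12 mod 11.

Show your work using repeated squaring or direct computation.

Step 1: Compute 10^12 mod 11 step by step, reducing modulo 11 at each step.
  10^1 mod 11 = 10
  10^2 mod 11 = (10 * 10) mod 11 = 1
  10^3 mod 11 = (1 * 10) mod 11 = 10
  10^4 mod 11 = (10 * 10) mod 11 = 1
  10^5 mod 11 = (1 * 10) mod 11 = 10
  10^6 mod 11 = (10 * 10) mod 11 = 1
  10^7 mod 11 = (1 * 10) mod 11 = 10
  10^8 mod 11 = (10 * 10) mod 11 = 1
  10^9 mod 11 = (1 * 10) mod 11 = 10
  10^10 mod 11 = (10 * 10) mod 11 = 1
  10^11 mod 11 = (1 * 10) mod 11 = 10
  10^12 mod 11 = (10 * 10) mod 11 = 1
Step 2: Result = 1.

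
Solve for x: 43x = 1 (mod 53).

Step 1: We need x such that 43 * x = 1 (mod 53).
Step 2: Using the extended Euclidean algorithm or trial:
  43 * 37 = 1591 = 30 * 53 + 1.
Step 3: Since 1591 mod 53 = 1, the inverse is x = 37.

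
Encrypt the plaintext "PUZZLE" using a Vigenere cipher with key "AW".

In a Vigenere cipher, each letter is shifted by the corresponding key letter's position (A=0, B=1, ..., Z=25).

Step 1: Repeat key to match plaintext length:
  Plaintext: PUZZLE
  Key:       AWAWAW
Step 2: Encrypt each letter:
  P(15) + A(0) = (15+0) mod 26 = 15 = P
  U(20) + W(22) = (20+22) mod 26 = 16 = Q
  Z(25) + A(0) = (25+0) mod 26 = 25 = Z
  Z(25) + W(22) = (25+22) mod 26 = 21 = V
  L(11) + A(0) = (11+0) mod 26 = 11 = L
  E(4) + W(22) = (4+22) mod 26 = 0 = A
Ciphertext: PQZVLA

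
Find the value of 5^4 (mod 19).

Step 1: Compute 5^4 mod 19 step by step, reducing modulo 19 at each step.
  5^1 mod 19 = 5
  5^2 mod 19 = (5 * 5) mod 19 = 6
  5^3 mod 19 = (6 * 5) mod 19 = 11
  5^4 mod 19 = (11 * 5) mod 19 = 17
Step 2: Result = 17.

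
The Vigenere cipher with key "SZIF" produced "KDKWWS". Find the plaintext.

Step 1: Extend key: SZIFSZ
Step 2: Decrypt each letter (c - k) mod 26:
  K(10) - S(18) = (10-18) mod 26 = 18 = S
  D(3) - Z(25) = (3-25) mod 26 = 4 = E
  K(10) - I(8) = (10-8) mod 26 = 2 = C
  W(22) - F(5) = (22-5) mod 26 = 17 = R
  W(22) - S(18) = (22-18) mod 26 = 4 = E
  S(18) - Z(25) = (18-25) mod 26 = 19 = T
Plaintext: SECRET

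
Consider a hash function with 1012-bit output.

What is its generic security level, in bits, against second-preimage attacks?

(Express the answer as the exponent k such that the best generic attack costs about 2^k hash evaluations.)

Step 1: The hash has a 1012-bit output.
Step 2: Second-preimage resistance means: given a specific input x, it should be infeasible to find a different y with h(y) = h(x).
With a 1012-bit output, a generic search for a second preimage costs about 2^1012 evaluations (each trial matches the fixed target with probability 2^-1012).
Step 3: Security level = 1012 bits.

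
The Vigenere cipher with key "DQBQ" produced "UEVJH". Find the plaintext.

Step 1: Extend key: DQBQD
Step 2: Decrypt each letter (c - k) mod 26:
  U(20) - D(3) = (20-3) mod 26 = 17 = R
  E(4) - Q(16) = (4-16) mod 26 = 14 = O
  V(21) - B(1) = (21-1) mod 26 = 20 = U
  J(9) - Q(16) = (9-16) mod 26 = 19 = T
  H(7) - D(3) = (7-3) mod 26 = 4 = E
Plaintext: ROUTE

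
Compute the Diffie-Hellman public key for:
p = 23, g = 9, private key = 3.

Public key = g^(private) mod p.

Step 1: A = g^a mod p = 9^3 mod 23.
  9^1 mod 23 = 9
  9^2 mod 23 = (9 * 9) mod 23 = 12
  9^3 mod 23 = (12 * 9) mod 23 = 16
Result: A = 16.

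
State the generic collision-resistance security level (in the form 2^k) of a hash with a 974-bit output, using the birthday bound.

Step 1: The birthday paradox gives collision probability ~50% after sqrt(2^n) = 2^(n/2) hashes.
Step 2: For 974-bit output: 2^(974/2) = 2^487.
Step 3: Approximately 2^487 hash computations needed.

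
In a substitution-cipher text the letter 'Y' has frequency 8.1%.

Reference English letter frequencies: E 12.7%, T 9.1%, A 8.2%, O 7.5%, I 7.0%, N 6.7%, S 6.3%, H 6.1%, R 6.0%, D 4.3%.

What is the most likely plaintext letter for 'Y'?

Step 1: The observed frequency is 8.1%.
Step 2: Compare with English frequencies:
  E: 12.7% (difference: 4.6%)
  T: 9.1% (difference: 1.0%)
  A: 8.2% (difference: 0.1%) <-- closest
  O: 7.5% (difference: 0.6%)
  I: 7.0% (difference: 1.1%)
  N: 6.7% (difference: 1.4%)
  S: 6.3% (difference: 1.8%)
  H: 6.1% (difference: 2.0%)
  R: 6.0% (difference: 2.1%)
  D: 4.3% (difference: 3.8%)
Step 3: 'Y' most likely represents 'A' (frequency 8.2%).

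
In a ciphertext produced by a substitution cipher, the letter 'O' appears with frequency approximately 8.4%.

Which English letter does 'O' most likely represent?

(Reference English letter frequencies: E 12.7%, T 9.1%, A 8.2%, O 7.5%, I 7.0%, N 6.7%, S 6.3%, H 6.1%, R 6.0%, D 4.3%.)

Step 1: The observed frequency is 8.4%.
Step 2: Compare with English frequencies:
  E: 12.7% (difference: 4.3%)
  T: 9.1% (difference: 0.7%)
  A: 8.2% (difference: 0.2%) <-- closest
  O: 7.5% (difference: 0.9%)
  I: 7.0% (difference: 1.4%)
  N: 6.7% (difference: 1.7%)
  S: 6.3% (difference: 2.1%)
  H: 6.1% (difference: 2.3%)
  R: 6.0% (difference: 2.4%)
  D: 4.3% (difference: 4.1%)
Step 3: 'O' most likely represents 'A' (frequency 8.2%).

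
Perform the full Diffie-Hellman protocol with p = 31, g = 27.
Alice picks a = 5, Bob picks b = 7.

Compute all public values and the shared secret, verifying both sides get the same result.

Step 1: A = g^a mod p = 27^5 mod 31 = 30.
Step 2: B = g^b mod p = 27^7 mod 31 = 15.
Step 3: Alice computes s = B^a mod p = 15^5 mod 31 = 30.
Step 4: Bob computes s = A^b mod p = 30^7 mod 31 = 30.
Both sides agree: shared secret = 30.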